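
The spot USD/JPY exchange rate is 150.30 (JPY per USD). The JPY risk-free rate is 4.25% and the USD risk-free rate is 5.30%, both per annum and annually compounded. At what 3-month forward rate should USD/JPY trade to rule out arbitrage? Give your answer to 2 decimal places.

By covered interest parity, F = S · (1+r_JPY)^T / (1+r_USD)^T
= 150.30 × 1.010460 / 1.012995 = 150.30 × 0.997498
F = 149.92 JPY per USD

149.92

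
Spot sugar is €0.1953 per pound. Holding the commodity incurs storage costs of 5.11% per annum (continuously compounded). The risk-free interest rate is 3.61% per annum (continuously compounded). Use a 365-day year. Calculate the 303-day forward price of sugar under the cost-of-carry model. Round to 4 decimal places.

Net carry = r + u − y = 0.0361 + 0.0511 − 0.0000 = 0.0872
F = S·e^((r+u−y)T) = 0.1953 · e^(0.0872 × 303/365) = 0.1953 · e^0.072388
= 0.1953 × 1.075072 = €0.2100 per pound

€0.2100 per pound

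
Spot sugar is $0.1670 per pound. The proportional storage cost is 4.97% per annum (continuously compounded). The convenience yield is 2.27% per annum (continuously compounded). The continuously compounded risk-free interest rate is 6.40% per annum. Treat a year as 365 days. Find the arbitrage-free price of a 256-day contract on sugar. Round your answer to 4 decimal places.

Net carry = r + u − y = 0.0640 + 0.0497 − 0.0227 = 0.0910
F = S·e^((r+u−y)T) = 0.1670 · e^(0.0910 × 256/365) = 0.1670 · e^0.063825
= 0.1670 × 1.065906 = $0.1780 per pound

$0.1780 per pound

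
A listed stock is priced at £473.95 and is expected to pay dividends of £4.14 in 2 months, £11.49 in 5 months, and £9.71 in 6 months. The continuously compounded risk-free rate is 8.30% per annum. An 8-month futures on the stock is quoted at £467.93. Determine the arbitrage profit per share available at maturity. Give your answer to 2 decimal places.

£7.09 per share

PV(dividends) I = 4.14·e^(−0.0830·2/12) + 11.49·e^(−0.0830·5/12) + 9.71·e^(−0.0830·6/12) = 24.4978
Fair futures F* = (S − I)·e^(rT) = (473.95 − 24.4978)·e^0.055333 = 449.4522 × 1.056893 = 475.0229
Market £467.93 < fair 475.0229: forward underpriced → reverse cash-and-carry (short the stock, invest proceeds at r, pay the dividends, go long the forward).
Profit at T = |F_mkt − F*| = |467.93 − 475.0229| = £7.09 per share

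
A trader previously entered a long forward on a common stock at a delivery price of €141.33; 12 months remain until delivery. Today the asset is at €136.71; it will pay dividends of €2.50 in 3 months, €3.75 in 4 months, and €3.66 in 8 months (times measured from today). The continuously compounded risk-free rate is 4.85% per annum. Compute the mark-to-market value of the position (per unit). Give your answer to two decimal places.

-€7.63

PV(remaining dividends) I = 2.50·e^(−0.0485·3/12) + 3.75·e^(−0.0485·4/12) + 3.66·e^(−0.0485·8/12) = 9.7033
Current forward F = (S − I)·e^(rT) = (136.71 − 9.7033)·e^(0.0485·12/12) = 127.0067 × 1.049695 = 133.3183
Value (long) = (F − K)·e^(−rT) = (133.3183 − 141.33) × 0.952657 = -7.6324
Value = -€7.63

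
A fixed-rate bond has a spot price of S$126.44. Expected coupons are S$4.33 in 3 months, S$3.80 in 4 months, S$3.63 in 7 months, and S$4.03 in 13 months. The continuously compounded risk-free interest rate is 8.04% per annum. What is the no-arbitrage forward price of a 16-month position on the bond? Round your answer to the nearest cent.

S$123.94

PV(coupons) I = 4.33·e^(−0.0804·3/12) + 3.80·e^(−0.0804·4/12) + 3.63·e^(−0.0804·7/12) + 4.03·e^(−0.0804·13/12)
I = 4.2438 + 3.6995 + 3.4637 + 3.6938 = 15.1008
F = (S − I)·e^(rT) = (126.44 − 15.1008) · e^(0.0804·16/12)
= 111.3392 · e^0.107200 = 111.3392 × 1.113157 = S$123.94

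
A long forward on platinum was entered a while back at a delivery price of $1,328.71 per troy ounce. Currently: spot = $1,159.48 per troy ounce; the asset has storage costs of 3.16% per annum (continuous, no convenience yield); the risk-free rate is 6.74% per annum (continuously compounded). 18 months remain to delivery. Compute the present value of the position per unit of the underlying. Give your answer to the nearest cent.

Current fair forward for the remaining 18 months: F = S·e^((r + u)·T), (r + u) = 0.0674 + 0.0316 = 0.0990
F = 1159.48 · e^(0.0990 × 18/12) = 1159.48 × 1.16009280 = 1345.1044
Value of long forward = (F − K)·e^(−rT) = (1345.1044 − 1328.71) · e^(−0.0674·18/12)
= 16.3944 × 0.90384264 = 14.82

$14.82 per troy ounce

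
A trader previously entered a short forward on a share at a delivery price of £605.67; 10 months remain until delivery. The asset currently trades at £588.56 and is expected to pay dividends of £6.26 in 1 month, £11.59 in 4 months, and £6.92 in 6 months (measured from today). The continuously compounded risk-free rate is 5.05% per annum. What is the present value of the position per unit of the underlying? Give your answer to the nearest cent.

£16.53

PV(remaining dividends) I = 6.26·e^(−0.0505·1/12) + 11.59·e^(−0.0505·4/12) + 6.92·e^(−0.0505·6/12) = 24.3777
Current forward F = (S − I)·e^(rT) = (588.56 − 24.3777)·e^(0.0505·10/12) = 564.1823 × 1.042981 = 588.4314
Value (long) = (F − K)·e^(−rT) = (588.4314 − 605.67) × 0.958790 = -16.5282
Short position value = −(long value) = £16.53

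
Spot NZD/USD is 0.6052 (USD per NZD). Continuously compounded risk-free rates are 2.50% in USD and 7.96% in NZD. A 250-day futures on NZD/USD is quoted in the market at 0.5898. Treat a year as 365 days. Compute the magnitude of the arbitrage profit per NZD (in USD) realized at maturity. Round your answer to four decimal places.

0.0068 per NZD (in USD)

Fair futures: F* = S·e^(carry·T), with carry = (r_USD − r_NZD) = 0.0250 − 0.0796 = -0.0546
F* = 0.6052 · e^(-0.0546 × 250/365) = 0.6052 · e^-0.037397 = 0.6052 × 0.963294 = 0.5830
Market 0.5898 > fair 0.5830: forward overpriced → cash-and-carry (buy spot, short the forward).
At maturity, profit = |F_mkt − F*| = |0.5898 − 0.5830| = 0.0068 per NZD (in USD)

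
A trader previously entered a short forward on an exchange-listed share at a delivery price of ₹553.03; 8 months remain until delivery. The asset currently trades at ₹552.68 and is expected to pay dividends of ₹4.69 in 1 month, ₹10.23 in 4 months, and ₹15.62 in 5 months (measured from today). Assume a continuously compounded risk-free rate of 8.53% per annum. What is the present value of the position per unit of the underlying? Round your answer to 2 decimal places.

PV(remaining dividends) I = 4.69·e^(−0.0853·1/12) + 10.23·e^(−0.0853·4/12) + 15.62·e^(−0.0853·5/12) = 29.6746
Current forward F = (S − I)·e^(rT) = (552.68 − 29.6746)·e^(0.0853·8/12) = 523.0054 × 1.058515 = 553.6091
Value (long) = (F − K)·e^(−rT) = (553.6091 − 553.03) × 0.944720 = 0.5471
Short position value = −(long value) = -₹0.55

-₹0.55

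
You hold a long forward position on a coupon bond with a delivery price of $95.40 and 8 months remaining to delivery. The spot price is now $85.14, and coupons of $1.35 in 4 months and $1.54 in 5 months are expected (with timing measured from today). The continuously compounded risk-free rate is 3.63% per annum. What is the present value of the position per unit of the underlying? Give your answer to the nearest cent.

PV(remaining coupons) I = 1.35·e^(−0.0363·4/12) + 1.54·e^(−0.0363·5/12) = 2.8506
Current forward F = (S − I)·e^(rT) = (85.14 − 2.8506)·e^(0.0363·8/12) = 82.2894 × 1.024495 = 84.3051
Value (long) = (F − K)·e^(−rT) = (84.3051 − 95.40) × 0.976090 = -10.8296
Value = -$10.83

-$10.83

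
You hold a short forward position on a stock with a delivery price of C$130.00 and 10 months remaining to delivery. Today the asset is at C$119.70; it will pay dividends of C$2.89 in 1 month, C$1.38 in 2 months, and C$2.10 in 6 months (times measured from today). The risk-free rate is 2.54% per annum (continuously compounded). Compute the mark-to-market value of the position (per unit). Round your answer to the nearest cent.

C$13.91

PV(remaining dividends) I = 2.89·e^(−0.0254·1/12) + 1.38·e^(−0.0254·2/12) + 2.10·e^(−0.0254·6/12) = 6.3316
Current forward F = (S − I)·e^(rT) = (119.70 − 6.3316)·e^(0.0254·10/12) = 113.3684 × 1.021392 = 115.7936
Value (long) = (F − K)·e^(−rT) = (115.7936 − 130.00) × 0.979056 = -13.9089
Short position value = −(long value) = C$13.91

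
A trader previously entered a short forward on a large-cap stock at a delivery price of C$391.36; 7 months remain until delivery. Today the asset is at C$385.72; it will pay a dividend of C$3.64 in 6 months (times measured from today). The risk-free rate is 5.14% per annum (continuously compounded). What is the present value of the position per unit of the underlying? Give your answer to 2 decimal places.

-C$2.37

PV(remaining dividends) I = 3.64·e^(−0.0514·6/12) = 3.5476
Current forward F = (S − I)·e^(rT) = (385.72 − 3.5476)·e^(0.0514·7/12) = 382.1724 × 1.030437 = 393.8046
Value (long) = (F − K)·e^(−rT) = (393.8046 − 391.36) × 0.970462 = 2.3724
Short position value = −(long value) = -C$2.37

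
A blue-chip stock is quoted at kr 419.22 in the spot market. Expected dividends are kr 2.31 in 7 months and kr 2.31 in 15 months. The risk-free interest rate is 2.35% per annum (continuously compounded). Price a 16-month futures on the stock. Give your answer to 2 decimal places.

PV(dividends) I = 2.31·e^(−0.0235·7/12) + 2.31·e^(−0.0235·15/12)
I = 2.2785 + 2.2431 = 4.5216
F = (S − I)·e^(rT) = (419.22 − 4.5216) · e^(0.0235·16/12)
= 414.6984 · e^0.031333 = 414.6984 × 1.031829 = kr 427.90

kr 427.90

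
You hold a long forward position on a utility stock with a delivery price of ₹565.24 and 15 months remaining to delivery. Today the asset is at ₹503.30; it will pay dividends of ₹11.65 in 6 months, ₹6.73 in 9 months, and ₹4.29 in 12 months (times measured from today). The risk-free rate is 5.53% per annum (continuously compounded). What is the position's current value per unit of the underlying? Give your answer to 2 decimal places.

PV(remaining dividends) I = 11.65·e^(−0.0553·6/12) + 6.73·e^(−0.0553·9/12) + 4.29·e^(−0.0553·12/12) = 21.8481
Current forward F = (S − I)·e^(rT) = (503.30 − 21.8481)·e^(0.0553·15/12) = 481.4519 × 1.071570 = 515.9094
Value (long) = (F − K)·e^(−rT) = (515.9094 − 565.24) × 0.933210 = -46.0358
Value = -₹46.04

-₹46.04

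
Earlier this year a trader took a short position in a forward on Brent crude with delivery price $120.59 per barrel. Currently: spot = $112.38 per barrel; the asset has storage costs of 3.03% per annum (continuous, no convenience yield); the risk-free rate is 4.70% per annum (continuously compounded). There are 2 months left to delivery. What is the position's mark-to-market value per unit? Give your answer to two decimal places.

$6.70 per barrel

Current fair forward for the remaining 2 months: F = S·e^((r + u)·T), (r + u) = 0.0470 + 0.0303 = 0.0773
F = 112.38 · e^(0.0773 × 2/12) = 112.38 × 1.012967 = 113.8372
Value of long forward = (F − K)·e^(−rT) = (113.8372 − 120.59) · e^(−0.0470·2/12)
= -6.7528 × 0.992197 = -6.70
Short position value = −(long value) = $6.70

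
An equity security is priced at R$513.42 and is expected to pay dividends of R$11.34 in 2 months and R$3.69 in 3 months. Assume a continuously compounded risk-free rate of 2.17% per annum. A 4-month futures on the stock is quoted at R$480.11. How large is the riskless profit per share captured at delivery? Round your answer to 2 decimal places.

R$21.96 per share

PV(dividends) I = 11.34·e^(−0.0217·2/12) + 3.69·e^(−0.0217·3/12) = 14.9691
Fair futures F* = (S − I)·e^(rT) = (513.42 − 14.9691)·e^0.007233 = 498.4509 × 1.007259 = 502.0692
Market R$480.11 < fair 502.0692: forward underpriced → reverse cash-and-carry (short the stock, invest proceeds at r, pay the dividends, go long the forward).
Profit at T = |F_mkt − F*| = |480.11 − 502.0692| = R$21.96 per share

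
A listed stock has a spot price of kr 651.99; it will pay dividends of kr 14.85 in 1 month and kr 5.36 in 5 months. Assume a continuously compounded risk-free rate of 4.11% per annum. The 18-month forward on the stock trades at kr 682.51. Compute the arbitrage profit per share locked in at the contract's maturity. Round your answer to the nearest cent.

kr 10.40 per share

PV(dividends) I = 14.85·e^(−0.0411·1/12) + 5.36·e^(−0.0411·5/12) = 20.0682
Fair forward F* = (S − I)·e^(rT) = (651.99 − 20.0682)·e^0.061650 = 631.9218 × 1.063590 = 672.1057
Market kr 682.51 > fair 672.1057: forward overpriced → cash-and-carry (borrow at r, buy the stock and collect the dividends, short the forward).
Profit at T = |F_mkt − F*| = |682.51 − 672.1057| = kr 10.40 per share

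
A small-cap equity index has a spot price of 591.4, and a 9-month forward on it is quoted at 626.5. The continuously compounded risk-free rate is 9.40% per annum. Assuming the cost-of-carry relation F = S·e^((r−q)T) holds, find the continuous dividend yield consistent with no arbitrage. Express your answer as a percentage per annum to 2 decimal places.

From F = S·e^((r−q)T): (r − q) = ln(F/S)/T
ln(626.5/591.4) = ln(1.059351) = 0.057656
(r − q) = 0.057656 / (9/12) = 0.076875
q = r − ln(F/S)/T = 0.0940 − 0.076875 = 0.017125
q = 1.71%

1.71%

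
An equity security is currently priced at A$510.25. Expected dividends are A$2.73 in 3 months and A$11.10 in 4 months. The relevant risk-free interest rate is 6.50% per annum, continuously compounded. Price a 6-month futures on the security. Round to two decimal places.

A$513.11

PV(dividends) I = 2.73·e^(−0.0650·3/12) + 11.10·e^(−0.0650·4/12)
I = 2.6860 + 10.8621 = 13.5481
F = (S − I)·e^(rT) = (510.25 − 13.5481) · e^(0.0650·6/12)
= 496.7019 · e^0.032500 = 496.7019 × 1.033034 = A$513.11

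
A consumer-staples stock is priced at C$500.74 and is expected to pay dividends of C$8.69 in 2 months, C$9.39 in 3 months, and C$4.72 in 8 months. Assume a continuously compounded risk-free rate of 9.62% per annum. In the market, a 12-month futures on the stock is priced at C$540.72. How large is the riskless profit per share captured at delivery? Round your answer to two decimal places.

PV(dividends) I = 8.69·e^(−0.0962·2/12) + 9.39·e^(−0.0962·3/12) + 4.72·e^(−0.0962·8/12) = 22.1454
Fair futures F* = (S − I)·e^(rT) = (500.74 − 22.1454)·e^0.096200 = 478.5946 × 1.100979 = 526.9226
Market C$540.72 > fair 526.9226: forward overpriced → cash-and-carry (borrow at r, buy the stock and collect the dividends, short the forward).
Profit at T = |F_mkt − F*| = |540.72 − 526.9226| = C$13.80 per share

C$13.80 per share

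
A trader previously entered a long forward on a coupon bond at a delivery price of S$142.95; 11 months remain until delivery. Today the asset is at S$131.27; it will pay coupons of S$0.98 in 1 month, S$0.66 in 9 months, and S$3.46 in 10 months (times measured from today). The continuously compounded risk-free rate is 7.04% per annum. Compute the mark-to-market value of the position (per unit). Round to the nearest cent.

PV(remaining coupons) I = 0.98·e^(−0.0704·1/12) + 0.66·e^(−0.0704·9/12) + 3.46·e^(−0.0704·10/12) = 4.8632
Current forward F = (S − I)·e^(rT) = (131.27 − 4.8632)·e^(0.0704·11/12) = 126.4068 × 1.066661 = 134.8332
Value (long) = (F − K)·e^(−rT) = (134.8332 − 142.95) × 0.937505 = -7.6095
Value = -S$7.61

-S$7.61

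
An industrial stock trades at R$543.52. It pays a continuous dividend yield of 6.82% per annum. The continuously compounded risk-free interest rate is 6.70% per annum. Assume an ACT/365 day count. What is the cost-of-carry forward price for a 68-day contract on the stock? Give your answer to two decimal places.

F = S·e^((r − q)T) = 543.52 · e^((0.0670 − 0.0682) × 68/365)
= 543.52 · e^-0.000224 = 543.52 × 0.999776
F = R$543.40

R$543.40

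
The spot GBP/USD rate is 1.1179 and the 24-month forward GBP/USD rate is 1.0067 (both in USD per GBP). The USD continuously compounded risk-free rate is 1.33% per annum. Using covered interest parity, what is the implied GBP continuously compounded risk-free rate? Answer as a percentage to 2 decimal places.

F = S·e^((r_USD − r_GBP)T) ⇒ r_GBP = r_USD − ln(F/S)/T
ln(1.0067/1.1179) = -0.104774; /(24/12) = -0.052387
r_GBP = 0.0133 + 0.052387 = 0.065687
r_GBP = 6.57%

6.57%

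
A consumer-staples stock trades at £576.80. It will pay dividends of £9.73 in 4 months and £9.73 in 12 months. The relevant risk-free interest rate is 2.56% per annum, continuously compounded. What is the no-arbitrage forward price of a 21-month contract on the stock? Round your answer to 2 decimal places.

£583.22

PV(dividends) I = 9.73·e^(−0.0256·4/12) + 9.73·e^(−0.0256·12/12)
I = 9.6473 + 9.4841 = 19.1314
F = (S − I)·e^(rT) = (576.80 − 19.1314) · e^(0.0256·21/12)
= 557.6686 · e^0.044800 = 557.6686 × 1.045819 = £583.22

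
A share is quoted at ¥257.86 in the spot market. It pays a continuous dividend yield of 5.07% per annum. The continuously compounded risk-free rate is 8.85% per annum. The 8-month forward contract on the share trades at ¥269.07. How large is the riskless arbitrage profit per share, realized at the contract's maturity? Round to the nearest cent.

Fair forward: F* = S·e^(carry·T), with carry = (r − q) = 0.0885 − 0.0507 = 0.0378
F* = 257.86 · e^(0.0378 × 8/12) = 257.86 · e^0.025200 = 257.86 × 1.025520 = ¥264.4406
Market ¥269.07 > fair ¥264.4406: forward overpriced → cash-and-carry (buy spot, short the forward).
At maturity, profit = |F_mkt − F*| = |269.07 − 264.4406| = ¥4.63 per share

¥4.63 per share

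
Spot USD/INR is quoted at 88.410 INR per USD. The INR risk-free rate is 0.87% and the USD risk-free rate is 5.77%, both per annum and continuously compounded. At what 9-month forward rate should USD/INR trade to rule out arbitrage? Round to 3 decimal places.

F = S·e^((r_INR − r_USD)T) = 88.410 · e^((0.0087 − 0.0577) × 9/12)
= 88.410 · e^-0.036750 = 88.410 × 0.963917
F = 85.220 INR per USD

85.220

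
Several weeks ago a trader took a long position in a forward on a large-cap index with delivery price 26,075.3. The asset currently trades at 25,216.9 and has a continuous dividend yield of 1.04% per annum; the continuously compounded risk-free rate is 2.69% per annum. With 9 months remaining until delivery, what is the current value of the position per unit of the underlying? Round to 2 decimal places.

-533.53

Current fair forward for the remaining 9 months: F = S·e^((r − q)·T), (r − q) = 0.0269 − 0.0104 = 0.0165
F = 25216.9 · e^(0.0165 × 9/12) = 25216.9 × 1.01245189 = 25530.8981
Value of long forward = (F − K)·e^(−rT) = (25530.8981 − 26075.3) · e^(−0.0269·9/12)
= -544.4019 × 0.98002715 = -533.53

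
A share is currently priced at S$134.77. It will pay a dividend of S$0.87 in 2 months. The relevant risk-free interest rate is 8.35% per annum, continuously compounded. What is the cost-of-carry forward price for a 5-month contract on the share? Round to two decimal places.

S$138.65

PV(dividends) I = 0.87·e^(−0.0835·2/12)
I = 0.8580
F = (S − I)·e^(rT) = (134.77 − 0.8580) · e^(0.0835·5/12)
= 133.9120 · e^0.034792 = 133.9120 × 1.035404 = S$138.65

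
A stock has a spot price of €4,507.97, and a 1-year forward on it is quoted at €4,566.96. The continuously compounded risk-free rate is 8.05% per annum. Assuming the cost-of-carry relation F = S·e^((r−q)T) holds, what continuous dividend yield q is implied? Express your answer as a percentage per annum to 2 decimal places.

From F = S·e^((r−q)T): (r − q) = ln(F/S)/T
ln(4566.96/4507.97) = ln(1.013086) = 0.013001
(r − q) = 0.013001 / (1) = 0.013001
q = r − ln(F/S)/T = 0.0805 − 0.013001 = 0.067499
q = 6.75%

6.75%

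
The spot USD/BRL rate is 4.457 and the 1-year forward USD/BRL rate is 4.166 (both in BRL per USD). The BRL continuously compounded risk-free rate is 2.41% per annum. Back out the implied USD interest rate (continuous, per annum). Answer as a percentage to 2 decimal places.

9.16%

F = S·e^((r_BRL − r_USD)T) ⇒ r_USD = r_BRL − ln(F/S)/T
ln(4.166/4.457) = -0.067520; /(1) = -0.067520
r_USD = 0.0241 + 0.067520 = 0.091620
r_USD = 9.16%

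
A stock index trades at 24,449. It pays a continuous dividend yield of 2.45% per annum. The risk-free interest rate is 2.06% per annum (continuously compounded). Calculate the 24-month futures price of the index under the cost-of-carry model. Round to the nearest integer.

24,259

F = S·e^((r − q)T) = 24449 · e^((0.0206 − 0.0245) × 24/12)
= 24449 · e^-0.007800 = 24449 × 0.992230
F = 24,259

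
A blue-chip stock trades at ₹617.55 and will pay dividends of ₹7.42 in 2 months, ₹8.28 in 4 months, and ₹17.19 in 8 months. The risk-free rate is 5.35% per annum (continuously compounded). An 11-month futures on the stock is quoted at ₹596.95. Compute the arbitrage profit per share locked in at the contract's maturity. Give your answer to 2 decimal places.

PV(dividends) I = 7.42·e^(−0.0535·2/12) + 8.28·e^(−0.0535·4/12) + 17.19·e^(−0.0535·8/12) = 32.0755
Fair futures F* = (S − I)·e^(rT) = (617.55 − 32.0755)·e^0.049042 = 585.4745 × 1.050264 = 614.9028
Market ₹596.95 < fair 614.9028: forward underpriced → reverse cash-and-carry (short the stock, invest proceeds at r, pay the dividends, go long the forward).
Profit at T = |F_mkt − F*| = |596.95 − 614.9028| = ₹17.95 per share

₹17.95 per share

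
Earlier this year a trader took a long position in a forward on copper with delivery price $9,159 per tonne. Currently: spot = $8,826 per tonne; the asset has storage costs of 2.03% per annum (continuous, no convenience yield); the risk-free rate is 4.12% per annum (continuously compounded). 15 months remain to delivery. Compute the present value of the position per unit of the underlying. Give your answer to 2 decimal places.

$353.57 per tonne

Current fair forward for the remaining 15 months: F = S·e^((r + u)·T), (r + u) = 0.0412 + 0.0203 = 0.0615
F = 8826 · e^(0.0615 × 15/12) = 8826 × 1.07990708 = 9531.2599
Value of long forward = (F − K)·e^(−rT) = (9531.2599 − 9159) · e^(−0.0412·15/12)
= 372.2599 × 0.94980365 = 353.57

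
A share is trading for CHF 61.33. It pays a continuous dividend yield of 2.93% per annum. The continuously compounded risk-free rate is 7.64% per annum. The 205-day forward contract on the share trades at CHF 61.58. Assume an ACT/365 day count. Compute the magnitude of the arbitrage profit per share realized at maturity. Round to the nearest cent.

CHF 1.39 per share

Fair forward: F* = S·e^(carry·T), with carry = (r − q) = 0.0764 − 0.0293 = 0.0471
F* = 61.33 · e^(0.0471 × 205/365) = 61.33 · e^0.026453 = 61.33 × 1.026806 = CHF 62.9740
Market CHF 61.58 < fair CHF 62.9740: forward underpriced → reverse cash-and-carry (short spot, go long the forward).
At maturity, profit = |F_mkt − F*| = |61.58 − 62.9740| = CHF 1.39 per share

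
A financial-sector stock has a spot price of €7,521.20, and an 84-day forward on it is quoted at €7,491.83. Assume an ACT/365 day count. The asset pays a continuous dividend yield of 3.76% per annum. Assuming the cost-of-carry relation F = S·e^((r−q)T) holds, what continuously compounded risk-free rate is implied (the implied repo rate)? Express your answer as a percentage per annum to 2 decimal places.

From F = S·e^((r−q)T): (r − q) = ln(F/S)/T
ln(7491.83/7521.20) = ln(0.996095) = -0.003913
(r − q) = -0.003913 / (84/365) = -0.017003
r = ln(F/S)/T + q = -0.017003 + 0.0376 = 0.020597
r = 2.06%

2.06%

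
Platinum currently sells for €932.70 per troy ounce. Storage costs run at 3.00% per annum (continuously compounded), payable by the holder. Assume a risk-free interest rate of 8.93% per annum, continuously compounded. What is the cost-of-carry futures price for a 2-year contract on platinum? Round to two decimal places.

Net carry = r + u − y = 0.0893 + 0.0300 − 0.0000 = 0.1193
F = S·e^((r+u−y)T) = 932.70 · e^(0.1193 × 2) = 932.70 · e^0.238600
= 932.70 × 1.269471 = €1,184.04 per troy ounce

€1,184.04 per troy ounce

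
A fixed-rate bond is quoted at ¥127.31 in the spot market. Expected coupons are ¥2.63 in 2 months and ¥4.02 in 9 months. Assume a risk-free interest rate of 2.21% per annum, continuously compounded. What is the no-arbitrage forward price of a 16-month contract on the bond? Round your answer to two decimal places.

¥124.35

PV(coupons) I = 2.63·e^(−0.0221·2/12) + 4.02·e^(−0.0221·9/12)
I = 2.6203 + 3.9539 = 6.5742
F = (S − I)·e^(rT) = (127.31 − 6.5742) · e^(0.0221·16/12)
= 120.7358 · e^0.029467 = 120.7358 × 1.029905 = ¥124.35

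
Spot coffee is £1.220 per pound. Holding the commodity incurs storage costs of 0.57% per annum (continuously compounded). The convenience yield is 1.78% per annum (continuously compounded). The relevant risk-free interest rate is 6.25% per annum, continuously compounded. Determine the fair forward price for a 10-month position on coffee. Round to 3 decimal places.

Net carry = r + u − y = 0.0625 + 0.0057 − 0.0178 = 0.0504
F = S·e^((r+u−y)T) = 1.220 · e^(0.0504 × 10/12) = 1.220 · e^0.042000
= 1.220 × 1.042894 = £1.272 per pound

£1.272 per pound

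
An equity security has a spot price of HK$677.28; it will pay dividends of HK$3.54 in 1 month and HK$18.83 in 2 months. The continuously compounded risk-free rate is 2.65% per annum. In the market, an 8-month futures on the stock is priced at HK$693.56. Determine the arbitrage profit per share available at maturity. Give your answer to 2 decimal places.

PV(dividends) I = 3.54·e^(−0.0265·1/12) + 18.83·e^(−0.0265·2/12) = 22.2792
Fair futures F* = (S − I)·e^(rT) = (677.28 − 22.2792)·e^0.017667 = 655.0008 × 1.017824 = 666.6755
Market HK$693.56 > fair 666.6755: forward overpriced → cash-and-carry (borrow at r, buy the stock and collect the dividends, short the forward).
Profit at T = |F_mkt − F*| = |693.56 − 666.6755| = HK$26.88 per share

HK$26.88 per share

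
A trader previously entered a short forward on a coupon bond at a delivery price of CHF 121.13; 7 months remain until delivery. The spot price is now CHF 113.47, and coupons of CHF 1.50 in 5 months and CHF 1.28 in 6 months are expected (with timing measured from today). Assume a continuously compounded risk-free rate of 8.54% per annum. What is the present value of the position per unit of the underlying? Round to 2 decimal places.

CHF 4.45

PV(remaining coupons) I = 1.50·e^(−0.0854·5/12) + 1.28·e^(−0.0854·6/12) = 2.6741
Current forward F = (S − I)·e^(rT) = (113.47 − 2.6741)·e^(0.0854·7/12) = 110.7959 × 1.051078 = 116.4551
Value (long) = (F − K)·e^(−rT) = (116.4551 − 121.13) × 0.951404 = -4.4477
Short position value = −(long value) = CHF 4.45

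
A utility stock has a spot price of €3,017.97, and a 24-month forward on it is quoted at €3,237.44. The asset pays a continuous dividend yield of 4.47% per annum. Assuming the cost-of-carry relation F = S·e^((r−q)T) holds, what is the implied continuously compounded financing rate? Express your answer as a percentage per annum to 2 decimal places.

7.98%

From F = S·e^((r−q)T): (r − q) = ln(F/S)/T
ln(3237.44/3017.97) = ln(1.072721) = 0.070198
(r − q) = 0.070198 / (24/12) = 0.035099
r = ln(F/S)/T + q = 0.035099 + 0.0447 = 0.079799
r = 7.98%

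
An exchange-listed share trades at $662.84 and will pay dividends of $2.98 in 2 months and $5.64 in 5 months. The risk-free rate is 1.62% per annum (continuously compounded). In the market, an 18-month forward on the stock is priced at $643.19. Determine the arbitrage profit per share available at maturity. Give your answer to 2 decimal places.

$27.17 per share

PV(dividends) I = 2.98·e^(−0.0162·2/12) + 5.64·e^(−0.0162·5/12) = 8.5740
Fair forward F* = (S − I)·e^(rT) = (662.84 − 8.5740)·e^0.024300 = 654.2660 × 1.024598 = 670.3596
Market $643.19 < fair 670.3596: forward underpriced → reverse cash-and-carry (short the stock, invest proceeds at r, pay the dividends, go long the forward).
Profit at T = |F_mkt − F*| = |643.19 − 670.3596| = $27.17 per share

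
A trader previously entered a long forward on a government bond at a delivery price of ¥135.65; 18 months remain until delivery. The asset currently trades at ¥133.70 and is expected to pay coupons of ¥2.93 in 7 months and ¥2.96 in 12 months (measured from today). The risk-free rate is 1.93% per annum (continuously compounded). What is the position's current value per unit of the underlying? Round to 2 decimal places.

-¥3.88

PV(remaining coupons) I = 2.93·e^(−0.0193·7/12) + 2.96·e^(−0.0193·12/12) = 5.8006
Current forward F = (S − I)·e^(rT) = (133.70 − 5.8006)·e^(0.0193·18/12) = 127.8994 × 1.029373 = 131.6562
Value (long) = (F − K)·e^(−rT) = (131.6562 − 135.65) × 0.971465 = -3.8798
Value = -¥3.88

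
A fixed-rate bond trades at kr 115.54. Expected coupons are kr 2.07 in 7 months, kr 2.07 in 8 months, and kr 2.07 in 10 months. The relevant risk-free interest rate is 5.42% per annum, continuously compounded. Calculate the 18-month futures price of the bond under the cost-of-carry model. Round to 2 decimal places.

kr 118.84

PV(coupons) I = 2.07·e^(−0.0542·7/12) + 2.07·e^(−0.0542·8/12) + 2.07·e^(−0.0542·10/12)
I = 2.0056 + 1.9965 + 1.9786 = 5.9807
F = (S − I)·e^(rT) = (115.54 − 5.9807) · e^(0.0542·18/12)
= 109.5593 · e^0.081300 = 109.5593 × 1.084696 = kr 118.84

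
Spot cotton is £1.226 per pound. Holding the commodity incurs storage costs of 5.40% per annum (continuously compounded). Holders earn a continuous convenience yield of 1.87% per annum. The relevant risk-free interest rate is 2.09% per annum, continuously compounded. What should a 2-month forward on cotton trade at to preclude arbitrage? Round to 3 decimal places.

Net carry = r + u − y = 0.0209 + 0.0540 − 0.0187 = 0.0562
F = S·e^((r+u−y)T) = 1.226 · e^(0.0562 × 2/12) = 1.226 · e^0.009367
= 1.226 × 1.009411 = £1.238 per pound

£1.238 per pound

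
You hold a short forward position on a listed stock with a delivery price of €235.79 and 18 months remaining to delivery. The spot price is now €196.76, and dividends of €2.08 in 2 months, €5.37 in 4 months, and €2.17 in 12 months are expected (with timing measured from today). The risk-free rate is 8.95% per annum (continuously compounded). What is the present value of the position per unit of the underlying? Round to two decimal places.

€18.65

PV(remaining dividends) I = 2.08·e^(−0.0895·2/12) + 5.37·e^(−0.0895·4/12) + 2.17·e^(−0.0895·12/12) = 9.2456
Current forward F = (S − I)·e^(rT) = (196.76 − 9.2456)·e^(0.0895·18/12) = 187.5144 × 1.143679 = 214.4563
Value (long) = (F − K)·e^(−rT) = (214.4563 − 235.79) × 0.874371 = -18.6536
Short position value = −(long value) = €18.65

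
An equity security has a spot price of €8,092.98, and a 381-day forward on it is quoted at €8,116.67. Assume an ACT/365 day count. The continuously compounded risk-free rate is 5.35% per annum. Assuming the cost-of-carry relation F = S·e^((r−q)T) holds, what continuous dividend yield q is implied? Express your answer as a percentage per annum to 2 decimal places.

From F = S·e^((r−q)T): (r − q) = ln(F/S)/T
ln(8116.67/8092.98) = ln(1.002927) = 0.002923
(r − q) = 0.002923 / (381/365) = 0.002800
q = r − ln(F/S)/T = 0.0535 − 0.002800 = 0.050700
q = 5.07%

5.07%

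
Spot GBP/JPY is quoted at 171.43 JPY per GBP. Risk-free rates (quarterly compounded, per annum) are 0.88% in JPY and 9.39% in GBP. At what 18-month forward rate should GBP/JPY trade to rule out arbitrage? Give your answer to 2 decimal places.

151.13

By covered interest parity, F = S · (1+r_JPY/4)^(4T) / (1+r_GBP/4)^(4T)
= 171.43 × 1.013273 / 1.149379 = 171.43 × 0.881583
F = 151.13 JPY per GBP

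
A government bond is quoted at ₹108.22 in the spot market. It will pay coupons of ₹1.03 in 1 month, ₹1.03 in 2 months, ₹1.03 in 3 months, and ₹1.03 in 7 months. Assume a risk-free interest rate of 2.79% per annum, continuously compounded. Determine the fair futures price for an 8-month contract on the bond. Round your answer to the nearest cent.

PV(coupons) I = 1.03·e^(−0.0279·1/12) + 1.03·e^(−0.0279·2/12) + 1.03·e^(−0.0279·3/12) + 1.03·e^(−0.0279·7/12)
I = 1.0276 + 1.0252 + 1.0228 + 1.0134 = 4.0890
F = (S − I)·e^(rT) = (108.22 − 4.0890) · e^(0.0279·8/12)
= 104.1310 · e^0.018600 = 104.1310 × 1.018774 = ₹106.09

₹106.09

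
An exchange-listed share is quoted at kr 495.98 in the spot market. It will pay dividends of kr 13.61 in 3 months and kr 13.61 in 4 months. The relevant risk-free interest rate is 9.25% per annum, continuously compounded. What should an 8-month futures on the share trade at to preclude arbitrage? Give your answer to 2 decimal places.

PV(dividends) I = 13.61·e^(−0.0925·3/12) + 13.61·e^(−0.0925·4/12)
I = 13.2989 + 13.1968 = 26.4957
F = (S − I)·e^(rT) = (495.98 − 26.4957) · e^(0.0925·8/12)
= 469.4843 · e^0.061667 = 469.4843 × 1.063608 = kr 499.35

kr 499.35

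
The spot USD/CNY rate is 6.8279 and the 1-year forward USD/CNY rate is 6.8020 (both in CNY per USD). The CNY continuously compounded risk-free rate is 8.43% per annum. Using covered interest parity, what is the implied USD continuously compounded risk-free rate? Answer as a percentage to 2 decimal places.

F = S·e^((r_CNY − r_USD)T) ⇒ r_USD = r_CNY − ln(F/S)/T
ln(6.8020/6.8279) = -0.003800; /(1) = -0.003800
r_USD = 0.0843 + 0.003800 = 0.088100
r_USD = 8.81%

8.81%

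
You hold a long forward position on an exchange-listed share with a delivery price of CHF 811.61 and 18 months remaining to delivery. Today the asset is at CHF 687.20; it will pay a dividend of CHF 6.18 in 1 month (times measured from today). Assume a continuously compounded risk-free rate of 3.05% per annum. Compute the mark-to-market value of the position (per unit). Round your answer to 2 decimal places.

PV(remaining dividends) I = 6.18·e^(−0.0305·1/12) = 6.1643
Current forward F = (S − I)·e^(rT) = (687.20 − 6.1643)·e^(0.0305·18/12) = 681.0357 × 1.046813 = 712.9170
Value (long) = (F − K)·e^(−rT) = (712.9170 − 811.61) × 0.955281 = -94.2795
Value = -CHF 94.28

-CHF 94.28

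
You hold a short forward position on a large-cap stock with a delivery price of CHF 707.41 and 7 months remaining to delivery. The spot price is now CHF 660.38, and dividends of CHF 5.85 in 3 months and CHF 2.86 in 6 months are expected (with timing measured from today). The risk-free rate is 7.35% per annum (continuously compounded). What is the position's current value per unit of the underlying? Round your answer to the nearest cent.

PV(remaining dividends) I = 5.85·e^(−0.0735·3/12) + 2.86·e^(−0.0735·6/12) = 8.5003
Current forward F = (S − I)·e^(rT) = (660.38 − 8.5003)·e^(0.0735·7/12) = 651.8797 × 1.043807 = 680.4366
Value (long) = (F − K)·e^(−rT) = (680.4366 − 707.41) × 0.958031 = -25.8414
Short position value = −(long value) = CHF 25.84

CHF 25.84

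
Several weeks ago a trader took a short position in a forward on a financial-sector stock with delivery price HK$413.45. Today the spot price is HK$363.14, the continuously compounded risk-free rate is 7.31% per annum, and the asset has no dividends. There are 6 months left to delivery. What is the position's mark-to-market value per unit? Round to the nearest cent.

HK$35.47

Current fair forward for the remaining 6 months: F = S·e^(r·T), r = 0.0731
F = 363.14 · e^(0.0731 × 6/12) = 363.14 × 1.037226 = 376.6582
Value of long forward = (F − K)·e^(−rT) = (376.6582 − 413.45) · e^(−0.0731·6/12)
= -36.7918 × 0.964110 = -35.47
Short position value = −(long value) = HK$35.47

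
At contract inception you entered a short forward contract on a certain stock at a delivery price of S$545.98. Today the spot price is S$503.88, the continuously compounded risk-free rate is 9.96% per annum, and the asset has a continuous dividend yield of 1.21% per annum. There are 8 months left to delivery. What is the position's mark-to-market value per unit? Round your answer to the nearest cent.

Current fair forward for the remaining 8 months: F = S·e^((r − q)·T), (r − q) = 0.0996 − 0.0121 = 0.0875
F = 503.88 · e^(0.0875 × 8/12) = 503.88 × 1.060068 = 534.1471
Value of long forward = (F − K)·e^(−rT) = (534.1471 − 545.98) · e^(−0.0996·8/12)
= -11.8329 × 0.935756 = -11.07
Short position value = −(long value) = S$11.07

S$11.07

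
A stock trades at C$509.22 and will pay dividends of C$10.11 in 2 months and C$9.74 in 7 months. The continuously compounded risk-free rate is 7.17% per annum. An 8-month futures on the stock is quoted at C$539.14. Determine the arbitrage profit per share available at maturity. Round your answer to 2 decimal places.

PV(dividends) I = 10.11·e^(−0.0717·2/12) + 9.74·e^(−0.0717·7/12) = 19.3309
Fair futures F* = (S − I)·e^(rT) = (509.22 − 19.3309)·e^0.047800 = 489.8891 × 1.048961 = 513.8746
Market C$539.14 > fair 513.8746: forward overpriced → cash-and-carry (borrow at r, buy the stock and collect the dividends, short the forward).
Profit at T = |F_mkt − F*| = |539.14 − 513.8746| = C$25.27 per share

C$25.27 per share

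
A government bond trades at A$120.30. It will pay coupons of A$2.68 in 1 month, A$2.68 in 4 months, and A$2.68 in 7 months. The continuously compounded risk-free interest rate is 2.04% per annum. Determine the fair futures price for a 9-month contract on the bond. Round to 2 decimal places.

A$114.05

PV(coupons) I = 2.68·e^(−0.0204·1/12) + 2.68·e^(−0.0204·4/12) + 2.68·e^(−0.0204·7/12)
I = 2.6754 + 2.6618 + 2.6483 = 7.9855
F = (S − I)·e^(rT) = (120.30 − 7.9855) · e^(0.0204·9/12)
= 112.3145 · e^0.015300 = 112.3145 × 1.015418 = A$114.05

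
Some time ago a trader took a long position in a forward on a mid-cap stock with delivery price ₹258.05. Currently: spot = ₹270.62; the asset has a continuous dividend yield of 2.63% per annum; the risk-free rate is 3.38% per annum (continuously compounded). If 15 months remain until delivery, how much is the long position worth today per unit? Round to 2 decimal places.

Current fair forward for the remaining 15 months: F = S·e^((r − q)·T), (r − q) = 0.0338 − 0.0263 = 0.0075
F = 270.62 · e^(0.0075 × 15/12) = 270.62 × 1.009419 = 273.1690
Value of long forward = (F − K)·e^(−rT) = (273.1690 − 258.05) · e^(−0.0338·15/12)
= 15.1190 × 0.958630 = 14.49

₹14.49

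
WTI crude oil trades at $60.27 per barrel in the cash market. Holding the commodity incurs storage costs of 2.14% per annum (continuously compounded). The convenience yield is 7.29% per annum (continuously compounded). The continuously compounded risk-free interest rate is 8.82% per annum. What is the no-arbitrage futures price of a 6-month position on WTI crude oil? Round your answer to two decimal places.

$61.39 per barrel

Net carry = r + u − y = 0.0882 + 0.0214 − 0.0729 = 0.0367
F = S·e^((r+u−y)T) = 60.27 · e^(0.0367 × 6/12) = 60.27 · e^0.018350
= 60.27 × 1.018519 = $61.39 per barrel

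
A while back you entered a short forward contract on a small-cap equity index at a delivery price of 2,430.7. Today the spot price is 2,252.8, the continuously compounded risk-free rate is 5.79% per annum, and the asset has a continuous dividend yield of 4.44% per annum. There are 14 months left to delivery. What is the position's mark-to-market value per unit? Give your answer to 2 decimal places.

132.85

Current fair forward for the remaining 14 months: F = S·e^((r − q)·T), (r − q) = 0.0579 − 0.0444 = 0.0135
F = 2252.8 · e^(0.0135 × 14/12) = 2252.8 × 1.01587468 = 2288.5625
Value of long forward = (F − K)·e^(−rT) = (2288.5625 − 2430.7) · e^(−0.0579·14/12)
= -142.1375 × 0.93468099 = -132.85
Short position value = −(long value) = 132.85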